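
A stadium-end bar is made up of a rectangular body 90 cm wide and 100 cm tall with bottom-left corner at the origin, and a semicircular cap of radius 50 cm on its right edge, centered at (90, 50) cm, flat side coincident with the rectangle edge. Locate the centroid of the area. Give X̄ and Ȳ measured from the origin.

X̄ = 65.12 cm, Ȳ = 50.00 cm

rectangular body: A = 90 × 100 = 9000.00, centroid at (45.00, 50.00).
semicircular end: A = ½π·50² = 3926.99, centroid at (111.22, 50.00).
ΣA = 12926.99 cm², ΣAX̄ = 841762.51 cm³, ΣAȲ = 646349.54 cm³.
X̄ = 841762.51/12926.99 = 65.12 cm; Ȳ = 646349.54/12926.99 = 50.00 cm.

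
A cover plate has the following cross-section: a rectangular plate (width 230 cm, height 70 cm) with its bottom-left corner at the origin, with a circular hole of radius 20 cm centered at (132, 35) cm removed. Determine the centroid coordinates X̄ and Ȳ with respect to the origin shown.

X̄ = 113.56 cm, Ȳ = 35.00 cm

Part | A | x̄ᵢ | ȳᵢ | A·x̄ᵢ | A·ȳᵢ
plate | 16100.00 | 115.00 | 35.00 | 1851500.00 | 563500.00
hole | -1256.64 | 132.00 | 35.00 | -165876.09 | -43982.30
Σ | 14843.36 |  |  | 1685623.91 | 519517.70
X̄ = 1685623.91 / 14843.36 = 113.56 cm
Ȳ = 519517.70 / 14843.36 = 35.00 cm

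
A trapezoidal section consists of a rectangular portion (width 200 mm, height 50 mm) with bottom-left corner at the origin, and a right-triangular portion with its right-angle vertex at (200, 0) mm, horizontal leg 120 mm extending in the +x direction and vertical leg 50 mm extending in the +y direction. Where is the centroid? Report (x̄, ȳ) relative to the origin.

x̄ = 132.31 mm, ȳ = 23.08 mm

Part | A | x̄ᵢ | ȳᵢ | A·x̄ᵢ | A·ȳᵢ
rectangular portion | 10000.00 | 100.00 | 25.00 | 1000000.00 | 250000.00
triangular portion | 3000.00 | 240.00 | 16.67 | 720000.00 | 50000.00
Σ | 13000.00 |  |  | 1720000.00 | 300000.00
x̄ = 1720000.00 / 13000.00 = 132.31 mm
ȳ = 300000.00 / 13000.00 = 23.08 mm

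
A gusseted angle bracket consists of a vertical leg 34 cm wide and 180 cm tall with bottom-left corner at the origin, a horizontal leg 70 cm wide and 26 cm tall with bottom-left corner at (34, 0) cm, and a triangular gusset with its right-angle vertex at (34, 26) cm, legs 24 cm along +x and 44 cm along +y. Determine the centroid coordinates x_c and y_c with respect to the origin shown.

Part | A | x̄ᵢ | ȳᵢ | A·x̄ᵢ | A·ȳᵢ
vertical leg | 6120.00 | 17.00 | 90.00 | 104040.00 | 550800.00
horizontal leg | 1820.00 | 69.00 | 13.00 | 125580.00 | 23660.00
gusset | 528.00 | 42.00 | 40.67 | 22176.00 | 21472.00
Σ | 8468.00 |  |  | 251796.00 | 595932.00
x_c = 251796.00 / 8468.00 = 29.74 cm
y_c = 595932.00 / 8468.00 = 70.37 cm

x_c = 29.74 cm, y_c = 70.37 cm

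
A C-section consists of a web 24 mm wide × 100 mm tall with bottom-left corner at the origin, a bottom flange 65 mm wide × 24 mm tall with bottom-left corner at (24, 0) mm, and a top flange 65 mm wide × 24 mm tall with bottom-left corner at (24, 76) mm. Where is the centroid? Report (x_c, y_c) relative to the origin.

x_c = 37.15 mm, y_c = 50.00 mm

web: A = 24 × 100 = 2400.00, centroid at (12.00, 50.00).
bottom flange: A = 65 × 24 = 1560.00, centroid at (56.50, 12.00).
top flange: A = 65 × 24 = 1560.00, centroid at (56.50, 88.00).
ΣA = 5520.00 mm², ΣAx_c = 205080.00 mm³, ΣAy_c = 276000.00 mm³.
x_c = 205080.00/5520.00 = 37.15 mm; y_c = 276000.00/5520.00 = 50.00 mm.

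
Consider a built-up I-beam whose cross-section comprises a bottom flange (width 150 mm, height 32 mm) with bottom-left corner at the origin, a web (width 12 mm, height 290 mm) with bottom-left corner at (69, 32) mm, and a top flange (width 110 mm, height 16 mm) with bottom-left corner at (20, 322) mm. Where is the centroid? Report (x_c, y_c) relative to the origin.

bottom flange: A = 150 × 32 = 4800.00, centroid at (75.00, 16.00).
web: A = 12 × 290 = 3480.00, centroid at (75.00, 177.00).
top flange: A = 110 × 16 = 1760.00, centroid at (75.00, 330.00).
ΣA = 10040.00 mm², ΣAx_c = 753000.00 mm³, ΣAy_c = 1273560.00 mm³.
x_c = 753000.00/10040.00 = 75.00 mm; y_c = 1273560.00/10040.00 = 126.85 mm.

x_c = 75.00 mm, y_c = 126.85 mm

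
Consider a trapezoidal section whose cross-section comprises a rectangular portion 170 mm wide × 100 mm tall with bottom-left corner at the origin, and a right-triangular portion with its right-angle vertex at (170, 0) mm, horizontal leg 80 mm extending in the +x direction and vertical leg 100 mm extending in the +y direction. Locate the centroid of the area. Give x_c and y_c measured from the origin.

Part | A | x̄ᵢ | ȳᵢ | A·x̄ᵢ | A·ȳᵢ
rectangular portion | 17000.00 | 85.00 | 50.00 | 1445000.00 | 850000.00
triangular portion | 4000.00 | 196.67 | 33.33 | 786666.67 | 133333.33
Σ | 21000.00 |  |  | 2231666.67 | 983333.33
x_c = 2231666.67 / 21000.00 = 106.27 mm
y_c = 983333.33 / 21000.00 = 46.83 mm

x_c = 106.27 mm, y_c = 46.83 mm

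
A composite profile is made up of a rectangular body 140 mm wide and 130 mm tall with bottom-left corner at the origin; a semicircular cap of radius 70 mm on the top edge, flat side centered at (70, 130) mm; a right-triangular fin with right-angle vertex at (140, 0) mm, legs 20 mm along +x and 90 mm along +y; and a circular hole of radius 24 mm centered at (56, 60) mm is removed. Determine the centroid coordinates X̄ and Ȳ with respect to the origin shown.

rectangular body: A = 140 × 130 = 18200.00, centroid at (70.00, 65.00).
semicircular top: A = ½π·70² = 7696.90, centroid at (70.00, 159.71).
triangular fin: A = ½·20·90 = 900.00, centroid at (146.67, 30.00).
hole: A = −π·24² = -1809.56, centroid at (56.00, 60.00).
ΣA = 24987.34 mm², ΣAX̄ = 1843447.93 mm³, ΣAȲ = 2330690.48 mm³.
X̄ = 1843447.93/24987.34 = 73.78 mm; Ȳ = 2330690.48/24987.34 = 93.27 mm.

X̄ = 73.78 mm, Ȳ = 93.27 mm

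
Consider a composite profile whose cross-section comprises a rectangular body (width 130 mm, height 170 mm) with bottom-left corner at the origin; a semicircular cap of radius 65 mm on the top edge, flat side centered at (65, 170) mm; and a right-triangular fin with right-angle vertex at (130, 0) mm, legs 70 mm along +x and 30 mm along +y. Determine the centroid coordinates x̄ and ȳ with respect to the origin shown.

rectangular body: A = 130 × 170 = 22100.00, centroid at (65.00, 85.00).
semicircular top: A = ½π·65² = 6636.61, centroid at (65.00, 197.59).
triangular fin: A = ½·70·30 = 1050.00, centroid at (153.33, 10.00).
ΣA = 29786.61 mm²
ΣAx̄ = (22100.00)(65.00) + (6636.61)(65.00) + (1050.00)(153.33) = 2028879.94 mm³
ΣAȳ = (22100.00)(85.00) + (6636.61)(197.59) + (1050.00)(10.00) = 3200307.80 mm³
x̄ = 2028879.94 / 29786.61 = 68.11 mm
ȳ = 3200307.80 / 29786.61 = 107.44 mm

x̄ = 68.11 mm, ȳ = 107.44 mm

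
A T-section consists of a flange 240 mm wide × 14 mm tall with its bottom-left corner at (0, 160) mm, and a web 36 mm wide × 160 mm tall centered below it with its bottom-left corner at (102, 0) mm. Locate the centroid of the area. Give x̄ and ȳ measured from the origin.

x̄ = 120.00 mm, ȳ = 112.05 mm

web: A = 36 × 160 = 5760.00, centroid at (120.00, 80.00).
flange: A = 240 × 14 = 3360.00, centroid at (120.00, 167.00).
ΣA = 9120.00 mm²
ΣAx̄ = (5760.00)(120.00) + (3360.00)(120.00) = 1094400.00 mm³
ΣAȳ = (5760.00)(80.00) + (3360.00)(167.00) = 1021920.00 mm³
x̄ = 1094400.00 / 9120.00 = 120.00 mm
ȳ = 1021920.00 / 9120.00 = 112.05 mm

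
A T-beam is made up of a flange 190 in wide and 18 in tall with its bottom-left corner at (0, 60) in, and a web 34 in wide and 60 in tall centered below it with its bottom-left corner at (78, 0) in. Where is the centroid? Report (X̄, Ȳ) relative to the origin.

X̄ = 95.00 in, Ȳ = 54.43 in

Part | A | x̄ᵢ | ȳᵢ | A·x̄ᵢ | A·ȳᵢ
web | 2040.00 | 95.00 | 30.00 | 193800.00 | 61200.00
flange | 3420.00 | 95.00 | 69.00 | 324900.00 | 235980.00
Σ | 5460.00 |  |  | 518700.00 | 297180.00
X̄ = 518700.00 / 5460.00 = 95.00 in
Ȳ = 297180.00 / 5460.00 = 54.43 in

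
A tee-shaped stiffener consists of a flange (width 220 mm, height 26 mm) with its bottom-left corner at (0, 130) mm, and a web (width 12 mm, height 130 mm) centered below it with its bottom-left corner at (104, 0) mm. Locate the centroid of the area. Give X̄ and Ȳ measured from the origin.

web: A = 12 × 130 = 1560.00, centroid at (110.00, 65.00).
flange: A = 220 × 26 = 5720.00, centroid at (110.00, 143.00).
ΣA = 7280.00 mm², ΣAX̄ = 800800.00 mm³, ΣAȲ = 919360.00 mm³.
X̄ = 800800.00/7280.00 = 110.00 mm; Ȳ = 919360.00/7280.00 = 126.29 mm.

X̄ = 110.00 mm, Ȳ = 126.29 mm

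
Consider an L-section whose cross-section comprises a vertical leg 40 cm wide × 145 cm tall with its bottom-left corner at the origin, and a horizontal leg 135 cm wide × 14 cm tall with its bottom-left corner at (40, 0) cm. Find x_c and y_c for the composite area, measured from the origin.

Part | A | x̄ᵢ | ȳᵢ | A·x̄ᵢ | A·ȳᵢ
vertical leg | 5800.00 | 20.00 | 72.50 | 116000.00 | 420500.00
horizontal leg | 1890.00 | 107.50 | 7.00 | 203175.00 | 13230.00
Σ | 7690.00 |  |  | 319175.00 | 433730.00
x_c = 319175.00 / 7690.00 = 41.51 cm
y_c = 433730.00 / 7690.00 = 56.40 cm

x_c = 41.51 cm, y_c = 56.40 cm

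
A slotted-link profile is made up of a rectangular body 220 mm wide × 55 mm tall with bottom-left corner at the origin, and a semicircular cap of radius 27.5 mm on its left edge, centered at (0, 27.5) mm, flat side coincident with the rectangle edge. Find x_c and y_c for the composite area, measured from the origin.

rectangular body: A = 220 × 55 = 12100.00, centroid at (110.00, 27.50).
semicircular end: A = ½π·27.5² = 1187.91, centroid at (-11.67, 27.50).
ΣA = 13287.91 mm², ΣAx_c = 1317135.42 mm³, ΣAy_c = 365417.65 mm³.
x_c = 1317135.42/13287.91 = 99.12 mm; y_c = 365417.65/13287.91 = 27.50 mm.

x_c = 99.12 mm, y_c = 27.50 mm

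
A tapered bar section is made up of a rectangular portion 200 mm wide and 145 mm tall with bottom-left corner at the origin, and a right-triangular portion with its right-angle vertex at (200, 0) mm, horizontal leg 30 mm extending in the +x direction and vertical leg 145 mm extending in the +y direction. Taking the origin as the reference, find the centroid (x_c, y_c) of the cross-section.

x_c = 107.67 mm, y_c = 70.81 mm

rectangular portion: A = 200 × 145 = 29000.00, centroid at (100.00, 72.50).
triangular portion: A = ½·30·145 = 2175.00, centroid at (210.00, 48.33).
ΣA = 31175.00 mm²
ΣAx_c = (29000.00)(100.00) + (2175.00)(210.00) = 3356750.00 mm³
ΣAy_c = (29000.00)(72.50) + (2175.00)(48.33) = 2207625.00 mm³
x_c = 3356750.00 / 31175.00 = 107.67 mm
y_c = 2207625.00 / 31175.00 = 70.81 mm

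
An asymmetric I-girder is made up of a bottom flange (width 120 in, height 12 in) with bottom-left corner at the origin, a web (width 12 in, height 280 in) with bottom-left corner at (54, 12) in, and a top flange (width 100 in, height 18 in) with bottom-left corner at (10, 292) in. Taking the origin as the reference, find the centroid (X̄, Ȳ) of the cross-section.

X̄ = 60.00 in, Ȳ = 160.78 in

bottom flange: A = 120 × 12 = 1440.00, centroid at (60.00, 6.00).
web: A = 12 × 280 = 3360.00, centroid at (60.00, 152.00).
top flange: A = 100 × 18 = 1800.00, centroid at (60.00, 301.00).
ΣA = 6600.00 in², ΣAX̄ = 396000.00 in³, ΣAȲ = 1061160.00 in³.
X̄ = 396000.00/6600.00 = 60.00 in; Ȳ = 1061160.00/6600.00 = 160.78 in.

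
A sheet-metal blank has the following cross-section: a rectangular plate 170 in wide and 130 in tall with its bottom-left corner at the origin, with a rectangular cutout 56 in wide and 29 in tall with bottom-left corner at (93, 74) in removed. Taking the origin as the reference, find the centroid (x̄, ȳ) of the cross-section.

plate: A = 170 × 130 = 22100.00, centroid at (85.00, 65.00).
hole: A = −(56 × 29) = -1624.00, centroid at (121.00, 88.50).
ΣA = 20476.00 in²
ΣAx̄ = (22100.00)(85.00) + (-1624.00)(121.00) = 1681996.00 in³
ΣAȳ = (22100.00)(65.00) + (-1624.00)(88.50) = 1292776.00 in³
x̄ = 1681996.00 / 20476.00 = 82.14 in
ȳ = 1292776.00 / 20476.00 = 63.14 in

x̄ = 82.14 in, ȳ = 63.14 in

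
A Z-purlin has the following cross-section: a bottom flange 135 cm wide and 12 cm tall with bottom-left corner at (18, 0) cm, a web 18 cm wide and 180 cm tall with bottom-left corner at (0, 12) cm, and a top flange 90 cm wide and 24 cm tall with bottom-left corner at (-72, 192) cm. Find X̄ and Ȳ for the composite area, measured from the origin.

bottom flange: A = 135 × 12 = 1620.00, centroid at (85.50, 6.00).
web: A = 18 × 180 = 3240.00, centroid at (9.00, 102.00).
top flange: A = 90 × 24 = 2160.00, centroid at (-27.00, 204.00).
ΣA = 7020.00 cm²
ΣAX̄ = (1620.00)(85.50) + (3240.00)(9.00) + (2160.00)(-27.00) = 109350.00 cm³
ΣAȲ = (1620.00)(6.00) + (3240.00)(102.00) + (2160.00)(204.00) = 780840.00 cm³
X̄ = 109350.00 / 7020.00 = 15.58 cm
Ȳ = 780840.00 / 7020.00 = 111.23 cm

X̄ = 15.58 cm, Ȳ = 111.23 cm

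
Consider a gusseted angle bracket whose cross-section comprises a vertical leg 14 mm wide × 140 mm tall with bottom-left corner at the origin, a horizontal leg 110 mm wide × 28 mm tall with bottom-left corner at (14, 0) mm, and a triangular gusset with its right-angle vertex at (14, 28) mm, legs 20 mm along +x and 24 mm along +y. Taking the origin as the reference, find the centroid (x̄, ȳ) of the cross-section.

x̄ = 43.79 mm, ȳ = 35.79 mm

vertical leg: A = 14 × 140 = 1960.00, centroid at (7.00, 70.00).
horizontal leg: A = 110 × 28 = 3080.00, centroid at (69.00, 14.00).
gusset: A = ½·20·24 = 240.00, centroid at (20.67, 36.00).
ΣA = 5280.00 mm², ΣAx̄ = 231200.00 mm³, ΣAȳ = 188960.00 mm³.
x̄ = 231200.00/5280.00 = 43.79 mm; ȳ = 188960.00/5280.00 = 35.79 mm.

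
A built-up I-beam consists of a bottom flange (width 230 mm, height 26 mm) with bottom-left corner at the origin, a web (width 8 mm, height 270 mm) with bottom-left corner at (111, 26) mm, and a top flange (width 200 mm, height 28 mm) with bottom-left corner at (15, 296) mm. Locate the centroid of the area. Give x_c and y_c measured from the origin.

bottom flange: A = 230 × 26 = 5980.00, centroid at (115.00, 13.00).
web: A = 8 × 270 = 2160.00, centroid at (115.00, 161.00).
top flange: A = 200 × 28 = 5600.00, centroid at (115.00, 310.00).
ΣA = 13740.00 mm², ΣAx_c = 1580100.00 mm³, ΣAy_c = 2161500.00 mm³.
x_c = 1580100.00/13740.00 = 115.00 mm; y_c = 2161500.00/13740.00 = 157.31 mm.

x_c = 115.00 mm, y_c = 157.31 mm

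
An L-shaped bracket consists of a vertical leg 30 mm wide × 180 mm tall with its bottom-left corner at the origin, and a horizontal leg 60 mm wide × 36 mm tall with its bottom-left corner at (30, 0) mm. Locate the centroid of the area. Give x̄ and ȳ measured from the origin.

x̄ = 27.86 mm, ȳ = 69.43 mm

vertical leg: A = 30 × 180 = 5400.00, centroid at (15.00, 90.00).
horizontal leg: A = 60 × 36 = 2160.00, centroid at (60.00, 18.00).
ΣA = 7560.00 mm², ΣAx̄ = 210600.00 mm³, ΣAȳ = 524880.00 mm³.
x̄ = 210600.00/7560.00 = 27.86 mm; ȳ = 524880.00/7560.00 = 69.43 mm.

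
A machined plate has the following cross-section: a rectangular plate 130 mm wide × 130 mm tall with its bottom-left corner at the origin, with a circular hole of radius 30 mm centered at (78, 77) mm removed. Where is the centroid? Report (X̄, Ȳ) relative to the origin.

Part | A | x̄ᵢ | ȳᵢ | A·x̄ᵢ | A·ȳᵢ
plate | 16900.00 | 65.00 | 65.00 | 1098500.00 | 1098500.00
hole | -2827.43 | 78.00 | 77.00 | -220539.80 | -217712.37
Σ | 14072.57 |  |  | 877960.20 | 880787.63
X̄ = 877960.20 / 14072.57 = 62.39 mm
Ȳ = 880787.63 / 14072.57 = 62.59 mm

X̄ = 62.39 mm, Ȳ = 62.59 mm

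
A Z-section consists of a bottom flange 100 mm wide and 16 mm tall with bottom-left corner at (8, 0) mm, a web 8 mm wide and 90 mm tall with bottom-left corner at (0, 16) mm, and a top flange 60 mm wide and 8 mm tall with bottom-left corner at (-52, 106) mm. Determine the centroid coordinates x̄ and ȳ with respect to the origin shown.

x̄ = 30.40 mm, ȳ = 39.11 mm

Part | A | x̄ᵢ | ȳᵢ | A·x̄ᵢ | A·ȳᵢ
bottom flange | 1600.00 | 58.00 | 8.00 | 92800.00 | 12800.00
web | 720.00 | 4.00 | 61.00 | 2880.00 | 43920.00
top flange | 480.00 | -22.00 | 110.00 | -10560.00 | 52800.00
Σ | 2800.00 |  |  | 85120.00 | 109520.00
x̄ = 85120.00 / 2800.00 = 30.40 mm
ȳ = 109520.00 / 2800.00 = 39.11 mm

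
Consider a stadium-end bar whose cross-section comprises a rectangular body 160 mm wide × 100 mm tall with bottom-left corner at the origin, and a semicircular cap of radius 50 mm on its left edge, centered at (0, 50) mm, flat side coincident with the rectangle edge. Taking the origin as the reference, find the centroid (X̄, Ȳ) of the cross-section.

rectangular body: A = 160 × 100 = 16000.00, centroid at (80.00, 50.00).
semicircular end: A = ½π·50² = 3926.99, centroid at (-21.22, 50.00).
ΣA = 19926.99 mm², ΣAX̄ = 1196666.67 mm³, ΣAȲ = 996349.54 mm³.
X̄ = 1196666.67/19926.99 = 60.05 mm; Ȳ = 996349.54/19926.99 = 50.00 mm.

X̄ = 60.05 mm, Ȳ = 50.00 mm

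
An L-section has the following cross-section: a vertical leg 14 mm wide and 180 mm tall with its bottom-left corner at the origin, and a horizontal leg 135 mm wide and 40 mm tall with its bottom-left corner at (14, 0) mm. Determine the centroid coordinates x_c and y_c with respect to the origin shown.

x_c = 57.80 mm, y_c = 42.27 mm

vertical leg: A = 14 × 180 = 2520.00, centroid at (7.00, 90.00).
horizontal leg: A = 135 × 40 = 5400.00, centroid at (81.50, 20.00).
ΣA = 7920.00 mm², ΣAx_c = 457740.00 mm³, ΣAy_c = 334800.00 mm³.
x_c = 457740.00/7920.00 = 57.80 mm; y_c = 334800.00/7920.00 = 42.27 mm.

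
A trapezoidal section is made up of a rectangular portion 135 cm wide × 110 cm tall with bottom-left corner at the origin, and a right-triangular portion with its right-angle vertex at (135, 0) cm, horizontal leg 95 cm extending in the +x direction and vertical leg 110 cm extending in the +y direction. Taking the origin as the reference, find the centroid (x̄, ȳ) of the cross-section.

rectangular portion: A = 135 × 110 = 14850.00, centroid at (67.50, 55.00).
triangular portion: A = ½·95·110 = 5225.00, centroid at (166.67, 36.67).
ΣA = 20075.00 cm², ΣAx̄ = 1873208.33 cm³, ΣAȳ = 1008333.33 cm³.
x̄ = 1873208.33/20075.00 = 93.31 cm; ȳ = 1008333.33/20075.00 = 50.23 cm.

x̄ = 93.31 cm, ȳ = 50.23 cm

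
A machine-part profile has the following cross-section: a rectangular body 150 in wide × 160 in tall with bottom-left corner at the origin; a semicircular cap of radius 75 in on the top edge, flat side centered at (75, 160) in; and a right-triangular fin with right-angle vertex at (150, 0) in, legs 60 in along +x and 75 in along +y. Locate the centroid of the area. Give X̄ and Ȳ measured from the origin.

X̄ = 81.09 in, Ȳ = 104.64 in

rectangular body: A = 150 × 160 = 24000.00, centroid at (75.00, 80.00).
semicircular top: A = ½π·75² = 8835.73, centroid at (75.00, 191.83).
triangular fin: A = ½·60·75 = 2250.00, centroid at (170.00, 25.00).
ΣA = 35085.73 in²
ΣAX̄ = (24000.00)(75.00) + (8835.73)(75.00) + (2250.00)(170.00) = 2845179.70 in³
ΣAȲ = (24000.00)(80.00) + (8835.73)(191.83) + (2250.00)(25.00) = 3671216.69 in³
X̄ = 2845179.70 / 35085.73 = 81.09 in
Ȳ = 3671216.69 / 35085.73 = 104.64 in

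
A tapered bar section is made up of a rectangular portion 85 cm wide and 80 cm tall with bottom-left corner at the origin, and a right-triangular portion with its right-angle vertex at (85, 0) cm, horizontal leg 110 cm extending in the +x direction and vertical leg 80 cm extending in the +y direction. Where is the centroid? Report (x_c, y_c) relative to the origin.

Part | A | x̄ᵢ | ȳᵢ | A·x̄ᵢ | A·ȳᵢ
rectangular portion | 6800.00 | 42.50 | 40.00 | 289000.00 | 272000.00
triangular portion | 4400.00 | 121.67 | 26.67 | 535333.33 | 117333.33
Σ | 11200.00 |  |  | 824333.33 | 389333.33
x_c = 824333.33 / 11200.00 = 73.60 cm
y_c = 389333.33 / 11200.00 = 34.76 cm

x_c = 73.60 cm, y_c = 34.76 cm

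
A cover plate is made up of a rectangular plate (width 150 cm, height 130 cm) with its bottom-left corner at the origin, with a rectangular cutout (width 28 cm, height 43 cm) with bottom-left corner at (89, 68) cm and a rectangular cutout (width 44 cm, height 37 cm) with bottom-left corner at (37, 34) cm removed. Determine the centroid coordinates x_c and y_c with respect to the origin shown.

plate: A = 150 × 130 = 19500.00, centroid at (75.00, 65.00).
hole 1: A = −(28 × 43) = -1204.00, centroid at (103.00, 89.50).
hole 2: A = −(44 × 37) = -1628.00, centroid at (59.00, 52.50).
ΣA = 16668.00 cm²
ΣAx_c = (19500.00)(75.00) + (-1204.00)(103.00) + (-1628.00)(59.00) = 1242436.00 cm³
ΣAy_c = (19500.00)(65.00) + (-1204.00)(89.50) + (-1628.00)(52.50) = 1074272.00 cm³
x_c = 1242436.00 / 16668.00 = 74.54 cm
y_c = 1074272.00 / 16668.00 = 64.45 cm

x_c = 74.54 cm, y_c = 64.45 cm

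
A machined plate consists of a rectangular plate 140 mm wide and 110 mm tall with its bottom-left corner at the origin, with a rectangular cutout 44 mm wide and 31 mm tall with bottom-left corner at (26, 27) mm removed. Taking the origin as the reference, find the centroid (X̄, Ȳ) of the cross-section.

plate: A = 140 × 110 = 15400.00, centroid at (70.00, 55.00).
hole: A = −(44 × 31) = -1364.00, centroid at (48.00, 42.50).
ΣA = 14036.00 mm²
ΣAX̄ = (15400.00)(70.00) + (-1364.00)(48.00) = 1012528.00 mm³
ΣAȲ = (15400.00)(55.00) + (-1364.00)(42.50) = 789030.00 mm³
X̄ = 1012528.00 / 14036.00 = 72.14 mm
Ȳ = 789030.00 / 14036.00 = 56.21 mm

X̄ = 72.14 mm, Ȳ = 56.21 mm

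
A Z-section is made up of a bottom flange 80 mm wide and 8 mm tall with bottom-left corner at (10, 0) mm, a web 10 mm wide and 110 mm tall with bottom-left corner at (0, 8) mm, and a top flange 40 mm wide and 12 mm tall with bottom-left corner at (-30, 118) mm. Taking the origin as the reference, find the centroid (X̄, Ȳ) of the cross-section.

X̄ = 14.73 mm, Ȳ = 59.18 mm

bottom flange: A = 80 × 8 = 640.00, centroid at (50.00, 4.00).
web: A = 10 × 110 = 1100.00, centroid at (5.00, 63.00).
top flange: A = 40 × 12 = 480.00, centroid at (-10.00, 124.00).
ΣA = 2220.00 mm²
ΣAX̄ = (640.00)(50.00) + (1100.00)(5.00) + (480.00)(-10.00) = 32700.00 mm³
ΣAȲ = (640.00)(4.00) + (1100.00)(63.00) + (480.00)(124.00) = 131380.00 mm³
X̄ = 32700.00 / 2220.00 = 14.73 mm
Ȳ = 131380.00 / 2220.00 = 59.18 mm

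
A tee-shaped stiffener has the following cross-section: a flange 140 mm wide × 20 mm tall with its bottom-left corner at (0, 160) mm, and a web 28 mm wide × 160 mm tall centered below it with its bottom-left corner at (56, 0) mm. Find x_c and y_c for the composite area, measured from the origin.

x_c = 70.00 mm, y_c = 114.62 mm

Part | A | x̄ᵢ | ȳᵢ | A·x̄ᵢ | A·ȳᵢ
web | 4480.00 | 70.00 | 80.00 | 313600.00 | 358400.00
flange | 2800.00 | 70.00 | 170.00 | 196000.00 | 476000.00
Σ | 7280.00 |  |  | 509600.00 | 834400.00
x_c = 509600.00 / 7280.00 = 70.00 mm
y_c = 834400.00 / 7280.00 = 114.62 mm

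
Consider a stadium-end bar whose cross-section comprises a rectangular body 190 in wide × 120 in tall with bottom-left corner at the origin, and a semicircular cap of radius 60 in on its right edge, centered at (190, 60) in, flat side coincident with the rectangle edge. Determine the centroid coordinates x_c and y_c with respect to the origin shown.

rectangular body: A = 190 × 120 = 22800.00, centroid at (95.00, 60.00).
semicircular end: A = ½π·60² = 5654.87, centroid at (215.46, 60.00).
ΣA = 28454.87 in²
ΣAx_c = (22800.00)(95.00) + (5654.87)(215.46) = 3384424.69 in³
ΣAy_c = (22800.00)(60.00) + (5654.87)(60.00) = 1707292.01 in³
x_c = 3384424.69 / 28454.87 = 118.94 in
y_c = 1707292.01 / 28454.87 = 60.00 in

x_c = 118.94 in, y_c = 60.00 in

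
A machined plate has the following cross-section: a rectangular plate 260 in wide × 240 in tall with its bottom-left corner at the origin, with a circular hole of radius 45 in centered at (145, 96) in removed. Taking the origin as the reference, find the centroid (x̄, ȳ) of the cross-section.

x̄ = 128.30 in, ȳ = 122.72 in

plate: A = 260 × 240 = 62400.00, centroid at (130.00, 120.00).
hole: A = −π·45² = -6361.73, centroid at (145.00, 96.00).
ΣA = 56038.27 in²
ΣAx̄ = (62400.00)(130.00) + (-6361.73)(145.00) = 7189549.86 in³
ΣAȳ = (62400.00)(120.00) + (-6361.73)(96.00) = 6877274.39 in³
x̄ = 7189549.86 / 56038.27 = 128.30 in
ȳ = 6877274.39 / 56038.27 = 122.72 in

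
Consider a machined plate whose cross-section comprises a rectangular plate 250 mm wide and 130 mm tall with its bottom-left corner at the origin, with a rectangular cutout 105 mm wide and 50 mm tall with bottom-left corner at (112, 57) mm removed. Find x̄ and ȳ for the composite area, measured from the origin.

plate: A = 250 × 130 = 32500.00, centroid at (125.00, 65.00).
hole: A = −(105 × 50) = -5250.00, centroid at (164.50, 82.00).
ΣA = 27250.00 mm²
ΣAx̄ = (32500.00)(125.00) + (-5250.00)(164.50) = 3198875.00 mm³
ΣAȳ = (32500.00)(65.00) + (-5250.00)(82.00) = 1682000.00 mm³
x̄ = 3198875.00 / 27250.00 = 117.39 mm
ȳ = 1682000.00 / 27250.00 = 61.72 mm

x̄ = 117.39 mm, ȳ = 61.72 mm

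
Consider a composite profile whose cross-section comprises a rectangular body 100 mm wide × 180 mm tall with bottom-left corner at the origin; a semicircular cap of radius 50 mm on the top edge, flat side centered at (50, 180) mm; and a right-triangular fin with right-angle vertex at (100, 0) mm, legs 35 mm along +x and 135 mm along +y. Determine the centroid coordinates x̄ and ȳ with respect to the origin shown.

x̄ = 56.00 mm, ȳ = 103.60 mm

rectangular body: A = 100 × 180 = 18000.00, centroid at (50.00, 90.00).
semicircular top: A = ½π·50² = 3926.99, centroid at (50.00, 201.22).
triangular fin: A = ½·35·135 = 2362.50, centroid at (111.67, 45.00).
ΣA = 24289.49 mm²
ΣAx̄ = (18000.00)(50.00) + (3926.99)(50.00) + (2362.50)(111.67) = 1360162.04 mm³
ΣAȳ = (18000.00)(90.00) + (3926.99)(201.22) + (2362.50)(45.00) = 2516504.18 mm³
x̄ = 1360162.04 / 24289.49 = 56.00 mm
ȳ = 2516504.18 / 24289.49 = 103.60 mm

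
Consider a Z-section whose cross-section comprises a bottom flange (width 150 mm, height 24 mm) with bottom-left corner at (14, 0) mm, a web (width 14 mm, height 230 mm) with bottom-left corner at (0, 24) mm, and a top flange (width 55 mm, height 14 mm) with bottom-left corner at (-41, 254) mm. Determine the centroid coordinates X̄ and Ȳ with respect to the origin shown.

X̄ = 43.81 mm, Ȳ = 91.14 mm

Part | A | x̄ᵢ | ȳᵢ | A·x̄ᵢ | A·ȳᵢ
bottom flange | 3600.00 | 89.00 | 12.00 | 320400.00 | 43200.00
web | 3220.00 | 7.00 | 139.00 | 22540.00 | 447580.00
top flange | 770.00 | -13.50 | 261.00 | -10395.00 | 200970.00
Σ | 7590.00 |  |  | 332545.00 | 691750.00
X̄ = 332545.00 / 7590.00 = 43.81 mm
Ȳ = 691750.00 / 7590.00 = 91.14 mm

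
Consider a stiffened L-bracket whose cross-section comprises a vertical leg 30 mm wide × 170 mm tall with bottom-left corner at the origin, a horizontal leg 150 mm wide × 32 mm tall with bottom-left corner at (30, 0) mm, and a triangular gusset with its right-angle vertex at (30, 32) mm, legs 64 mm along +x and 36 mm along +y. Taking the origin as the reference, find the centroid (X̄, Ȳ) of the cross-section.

vertical leg: A = 30 × 170 = 5100.00, centroid at (15.00, 85.00).
horizontal leg: A = 150 × 32 = 4800.00, centroid at (105.00, 16.00).
gusset: A = ½·64·36 = 1152.00, centroid at (51.33, 44.00).
ΣA = 11052.00 mm², ΣAX̄ = 639636.00 mm³, ΣAȲ = 560988.00 mm³.
X̄ = 639636.00/11052.00 = 57.88 mm; Ȳ = 560988.00/11052.00 = 50.76 mm.

X̄ = 57.88 mm, Ȳ = 50.76 mm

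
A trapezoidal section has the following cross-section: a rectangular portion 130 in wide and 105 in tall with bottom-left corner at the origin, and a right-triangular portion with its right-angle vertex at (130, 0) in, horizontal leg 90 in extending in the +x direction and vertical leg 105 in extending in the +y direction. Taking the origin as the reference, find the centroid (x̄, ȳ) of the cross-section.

x̄ = 89.43 in, ȳ = 48.00 in

Part | A | x̄ᵢ | ȳᵢ | A·x̄ᵢ | A·ȳᵢ
rectangular portion | 13650.00 | 65.00 | 52.50 | 887250.00 | 716625.00
triangular portion | 4725.00 | 160.00 | 35.00 | 756000.00 | 165375.00
Σ | 18375.00 |  |  | 1643250.00 | 882000.00
x̄ = 1643250.00 / 18375.00 = 89.43 in
ȳ = 882000.00 / 18375.00 = 48.00 in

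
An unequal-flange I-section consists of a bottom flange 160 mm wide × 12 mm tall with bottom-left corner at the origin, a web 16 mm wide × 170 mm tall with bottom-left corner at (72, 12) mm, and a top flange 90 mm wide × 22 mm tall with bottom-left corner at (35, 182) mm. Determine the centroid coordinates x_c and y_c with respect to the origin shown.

bottom flange: A = 160 × 12 = 1920.00, centroid at (80.00, 6.00).
web: A = 16 × 170 = 2720.00, centroid at (80.00, 97.00).
top flange: A = 90 × 22 = 1980.00, centroid at (80.00, 193.00).
ΣA = 6620.00 mm², ΣAx_c = 529600.00 mm³, ΣAy_c = 657500.00 mm³.
x_c = 529600.00/6620.00 = 80.00 mm; y_c = 657500.00/6620.00 = 99.32 mm.

x_c = 80.00 mm, y_c = 99.32 mm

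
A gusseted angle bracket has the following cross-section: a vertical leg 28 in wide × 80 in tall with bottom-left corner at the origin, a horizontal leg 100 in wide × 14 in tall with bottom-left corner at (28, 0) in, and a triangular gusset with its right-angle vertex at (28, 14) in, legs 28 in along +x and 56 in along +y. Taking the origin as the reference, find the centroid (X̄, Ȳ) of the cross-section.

X̄ = 38.39 in, Ȳ = 28.26 in

vertical leg: A = 28 × 80 = 2240.00, centroid at (14.00, 40.00).
horizontal leg: A = 100 × 14 = 1400.00, centroid at (78.00, 7.00).
gusset: A = ½·28·56 = 784.00, centroid at (37.33, 32.67).
ΣA = 4424.00 in², ΣAX̄ = 169829.33 in³, ΣAȲ = 125010.67 in³.
X̄ = 169829.33/4424.00 = 38.39 in; Ȳ = 125010.67/4424.00 = 28.26 in.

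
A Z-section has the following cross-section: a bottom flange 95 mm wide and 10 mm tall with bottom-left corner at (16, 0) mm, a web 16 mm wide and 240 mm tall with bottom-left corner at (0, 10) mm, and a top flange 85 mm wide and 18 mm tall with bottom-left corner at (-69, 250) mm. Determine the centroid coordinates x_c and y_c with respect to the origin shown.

bottom flange: A = 95 × 10 = 950.00, centroid at (63.50, 5.00).
web: A = 16 × 240 = 3840.00, centroid at (8.00, 130.00).
top flange: A = 85 × 18 = 1530.00, centroid at (-26.50, 259.00).
ΣA = 6320.00 mm²
ΣAx_c = (950.00)(63.50) + (3840.00)(8.00) + (1530.00)(-26.50) = 50500.00 mm³
ΣAy_c = (950.00)(5.00) + (3840.00)(130.00) + (1530.00)(259.00) = 900220.00 mm³
x_c = 50500.00 / 6320.00 = 7.99 mm
y_c = 900220.00 / 6320.00 = 142.44 mm

x_c = 7.99 mm, y_c = 142.44 mm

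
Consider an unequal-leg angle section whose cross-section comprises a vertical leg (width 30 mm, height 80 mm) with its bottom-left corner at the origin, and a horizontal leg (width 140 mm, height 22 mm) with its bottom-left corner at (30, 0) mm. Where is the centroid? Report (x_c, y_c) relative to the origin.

vertical leg: A = 30 × 80 = 2400.00, centroid at (15.00, 40.00).
horizontal leg: A = 140 × 22 = 3080.00, centroid at (100.00, 11.00).
ΣA = 5480.00 mm²
ΣAx_c = (2400.00)(15.00) + (3080.00)(100.00) = 344000.00 mm³
ΣAy_c = (2400.00)(40.00) + (3080.00)(11.00) = 129880.00 mm³
x_c = 344000.00 / 5480.00 = 62.77 mm
y_c = 129880.00 / 5480.00 = 23.70 mm

x_c = 62.77 mm, y_c = 23.70 mm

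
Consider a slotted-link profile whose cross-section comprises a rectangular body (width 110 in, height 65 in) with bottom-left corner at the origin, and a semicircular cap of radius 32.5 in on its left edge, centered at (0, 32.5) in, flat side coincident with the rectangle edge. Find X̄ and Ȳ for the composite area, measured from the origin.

X̄ = 42.04 in, Ȳ = 32.50 in

rectangular body: A = 110 × 65 = 7150.00, centroid at (55.00, 32.50).
semicircular end: A = ½π·32.5² = 1659.15, centroid at (-13.79, 32.50).
ΣA = 8809.15 in², ΣAX̄ = 370364.58 in³, ΣAȲ = 286297.49 in³.
X̄ = 370364.58/8809.15 = 42.04 in; Ȳ = 286297.49/8809.15 = 32.50 in.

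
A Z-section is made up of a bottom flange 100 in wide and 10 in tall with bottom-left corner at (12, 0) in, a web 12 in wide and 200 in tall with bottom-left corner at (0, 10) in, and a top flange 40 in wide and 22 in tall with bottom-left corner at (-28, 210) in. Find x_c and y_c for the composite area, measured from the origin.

Part | A | x̄ᵢ | ȳᵢ | A·x̄ᵢ | A·ȳᵢ
bottom flange | 1000.00 | 62.00 | 5.00 | 62000.00 | 5000.00
web | 2400.00 | 6.00 | 110.00 | 14400.00 | 264000.00
top flange | 880.00 | -8.00 | 221.00 | -7040.00 | 194480.00
Σ | 4280.00 |  |  | 69360.00 | 463480.00
x_c = 69360.00 / 4280.00 = 16.21 in
y_c = 463480.00 / 4280.00 = 108.29 in

x_c = 16.21 in, y_c = 108.29 in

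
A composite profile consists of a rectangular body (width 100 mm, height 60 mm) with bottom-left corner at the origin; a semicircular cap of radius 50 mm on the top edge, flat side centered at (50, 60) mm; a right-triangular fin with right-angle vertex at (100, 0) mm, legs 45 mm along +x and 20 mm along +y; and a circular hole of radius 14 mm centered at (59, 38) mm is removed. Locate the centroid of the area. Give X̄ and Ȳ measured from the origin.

Part | A | x̄ᵢ | ȳᵢ | A·x̄ᵢ | A·ȳᵢ
rectangular body | 6000.00 | 50.00 | 30.00 | 300000.00 | 180000.00
semicircular top | 3926.99 | 50.00 | 81.22 | 196349.54 | 318952.78
triangular fin | 450.00 | 115.00 | 6.67 | 51750.00 | 3000.00
hole | -615.75 | 59.00 | 38.00 | -36329.38 | -23398.58
Σ | 9761.24 |  |  | 511770.16 | 478554.20
X̄ = 511770.16 / 9761.24 = 52.43 mm
Ȳ = 478554.20 / 9761.24 = 49.03 mm

X̄ = 52.43 mm, Ȳ = 49.03 mm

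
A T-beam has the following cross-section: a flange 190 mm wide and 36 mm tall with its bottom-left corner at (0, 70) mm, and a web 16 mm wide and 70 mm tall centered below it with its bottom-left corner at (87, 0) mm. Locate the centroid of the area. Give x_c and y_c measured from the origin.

x_c = 95.00 mm, y_c = 80.54 mm

web: A = 16 × 70 = 1120.00, centroid at (95.00, 35.00).
flange: A = 190 × 36 = 6840.00, centroid at (95.00, 88.00).
ΣA = 7960.00 mm², ΣAx_c = 756200.00 mm³, ΣAy_c = 641120.00 mm³.
x_c = 756200.00/7960.00 = 95.00 mm; y_c = 641120.00/7960.00 = 80.54 mm.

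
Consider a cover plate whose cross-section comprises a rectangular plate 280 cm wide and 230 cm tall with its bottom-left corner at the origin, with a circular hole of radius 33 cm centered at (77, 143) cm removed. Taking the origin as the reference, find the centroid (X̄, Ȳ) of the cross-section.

X̄ = 143.53 cm, Ȳ = 113.43 cm

plate: A = 280 × 230 = 64400.00, centroid at (140.00, 115.00).
hole: A = −π·33² = -3421.19, centroid at (77.00, 143.00).
ΣA = 60978.81 cm², ΣAX̄ = 8752568.03 cm³, ΣAȲ = 6916769.20 cm³.
X̄ = 8752568.03/60978.81 = 143.53 cm; Ȳ = 6916769.20/60978.81 = 113.43 cm.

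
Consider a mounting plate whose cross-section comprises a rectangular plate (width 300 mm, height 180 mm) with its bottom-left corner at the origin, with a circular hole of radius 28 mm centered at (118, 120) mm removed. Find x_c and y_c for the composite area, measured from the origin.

plate: A = 300 × 180 = 54000.00, centroid at (150.00, 90.00).
hole: A = −π·28² = -2463.01, centroid at (118.00, 120.00).
ΣA = 51536.99 mm², ΣAx_c = 7809364.98 mm³, ΣAy_c = 4564438.96 mm³.
x_c = 7809364.98/51536.99 = 151.53 mm; y_c = 4564438.96/51536.99 = 88.57 mm.

x_c = 151.53 mm, y_c = 88.57 mm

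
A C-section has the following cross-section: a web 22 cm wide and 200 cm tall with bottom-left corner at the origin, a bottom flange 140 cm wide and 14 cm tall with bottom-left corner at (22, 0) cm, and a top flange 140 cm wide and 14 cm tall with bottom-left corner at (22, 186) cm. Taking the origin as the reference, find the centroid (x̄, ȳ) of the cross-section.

Part | A | x̄ᵢ | ȳᵢ | A·x̄ᵢ | A·ȳᵢ
web | 4400.00 | 11.00 | 100.00 | 48400.00 | 440000.00
bottom flange | 1960.00 | 92.00 | 7.00 | 180320.00 | 13720.00
top flange | 1960.00 | 92.00 | 193.00 | 180320.00 | 378280.00
Σ | 8320.00 |  |  | 409040.00 | 832000.00
x̄ = 409040.00 / 8320.00 = 49.16 cm
ȳ = 832000.00 / 8320.00 = 100.00 cm

x̄ = 49.16 cm, ȳ = 100.00 cm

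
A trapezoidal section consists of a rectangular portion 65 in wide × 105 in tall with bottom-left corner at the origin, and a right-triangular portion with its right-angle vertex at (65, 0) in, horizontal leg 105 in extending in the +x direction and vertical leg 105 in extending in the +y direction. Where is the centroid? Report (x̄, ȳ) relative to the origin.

x̄ = 62.66 in, ȳ = 44.68 in

Part | A | x̄ᵢ | ȳᵢ | A·x̄ᵢ | A·ȳᵢ
rectangular portion | 6825.00 | 32.50 | 52.50 | 221812.50 | 358312.50
triangular portion | 5512.50 | 100.00 | 35.00 | 551250.00 | 192937.50
Σ | 12337.50 |  |  | 773062.50 | 551250.00
x̄ = 773062.50 / 12337.50 = 62.66 in
ȳ = 551250.00 / 12337.50 = 44.68 in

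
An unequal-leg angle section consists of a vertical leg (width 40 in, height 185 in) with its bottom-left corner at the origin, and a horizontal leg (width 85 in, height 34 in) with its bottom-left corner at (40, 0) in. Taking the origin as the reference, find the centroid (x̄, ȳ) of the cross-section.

x̄ = 37.55 in, ȳ = 71.30 in

vertical leg: A = 40 × 185 = 7400.00, centroid at (20.00, 92.50).
horizontal leg: A = 85 × 34 = 2890.00, centroid at (82.50, 17.00).
ΣA = 10290.00 in², ΣAx̄ = 386425.00 in³, ΣAȳ = 733630.00 in³.
x̄ = 386425.00/10290.00 = 37.55 in; ȳ = 733630.00/10290.00 = 71.30 in.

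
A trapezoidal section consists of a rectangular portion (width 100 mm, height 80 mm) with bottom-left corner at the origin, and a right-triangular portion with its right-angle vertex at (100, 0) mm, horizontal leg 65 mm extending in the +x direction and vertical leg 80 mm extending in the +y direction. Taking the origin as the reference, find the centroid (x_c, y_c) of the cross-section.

Part | A | x̄ᵢ | ȳᵢ | A·x̄ᵢ | A·ȳᵢ
rectangular portion | 8000.00 | 50.00 | 40.00 | 400000.00 | 320000.00
triangular portion | 2600.00 | 121.67 | 26.67 | 316333.33 | 69333.33
Σ | 10600.00 |  |  | 716333.33 | 389333.33
x_c = 716333.33 / 10600.00 = 67.58 mm
y_c = 389333.33 / 10600.00 = 36.73 mm

x_c = 67.58 mm, y_c = 36.73 mm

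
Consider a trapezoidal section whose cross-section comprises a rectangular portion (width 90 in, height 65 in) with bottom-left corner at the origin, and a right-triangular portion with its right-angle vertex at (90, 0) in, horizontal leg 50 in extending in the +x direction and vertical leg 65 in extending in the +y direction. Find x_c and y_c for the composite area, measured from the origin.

x_c = 58.41 in, y_c = 30.14 in

rectangular portion: A = 90 × 65 = 5850.00, centroid at (45.00, 32.50).
triangular portion: A = ½·50·65 = 1625.00, centroid at (106.67, 21.67).
ΣA = 7475.00 in², ΣAx_c = 436583.33 in³, ΣAy_c = 225333.33 in³.
x_c = 436583.33/7475.00 = 58.41 in; y_c = 225333.33/7475.00 = 30.14 in.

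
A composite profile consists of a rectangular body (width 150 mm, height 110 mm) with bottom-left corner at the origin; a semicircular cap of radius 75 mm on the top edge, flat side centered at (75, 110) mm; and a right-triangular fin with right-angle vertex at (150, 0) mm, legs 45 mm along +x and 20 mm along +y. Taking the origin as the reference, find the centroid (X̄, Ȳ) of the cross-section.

X̄ = 76.57 mm, Ȳ = 83.91 mm

rectangular body: A = 150 × 110 = 16500.00, centroid at (75.00, 55.00).
semicircular top: A = ½π·75² = 8835.73, centroid at (75.00, 141.83).
triangular fin: A = ½·45·20 = 450.00, centroid at (165.00, 6.67).
ΣA = 25785.73 mm², ΣAX̄ = 1974429.70 mm³, ΣAȲ = 2163680.23 mm³.
X̄ = 1974429.70/25785.73 = 76.57 mm; Ȳ = 2163680.23/25785.73 = 83.91 mm.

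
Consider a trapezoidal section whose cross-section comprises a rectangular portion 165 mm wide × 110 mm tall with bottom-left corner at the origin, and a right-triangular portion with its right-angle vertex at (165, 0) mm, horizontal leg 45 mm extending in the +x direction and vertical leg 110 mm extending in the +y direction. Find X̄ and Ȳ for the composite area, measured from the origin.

X̄ = 94.20 mm, Ȳ = 52.80 mm

Part | A | x̄ᵢ | ȳᵢ | A·x̄ᵢ | A·ȳᵢ
rectangular portion | 18150.00 | 82.50 | 55.00 | 1497375.00 | 998250.00
triangular portion | 2475.00 | 180.00 | 36.67 | 445500.00 | 90750.00
Σ | 20625.00 |  |  | 1942875.00 | 1089000.00
X̄ = 1942875.00 / 20625.00 = 94.20 mm
Ȳ = 1089000.00 / 20625.00 = 52.80 mm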